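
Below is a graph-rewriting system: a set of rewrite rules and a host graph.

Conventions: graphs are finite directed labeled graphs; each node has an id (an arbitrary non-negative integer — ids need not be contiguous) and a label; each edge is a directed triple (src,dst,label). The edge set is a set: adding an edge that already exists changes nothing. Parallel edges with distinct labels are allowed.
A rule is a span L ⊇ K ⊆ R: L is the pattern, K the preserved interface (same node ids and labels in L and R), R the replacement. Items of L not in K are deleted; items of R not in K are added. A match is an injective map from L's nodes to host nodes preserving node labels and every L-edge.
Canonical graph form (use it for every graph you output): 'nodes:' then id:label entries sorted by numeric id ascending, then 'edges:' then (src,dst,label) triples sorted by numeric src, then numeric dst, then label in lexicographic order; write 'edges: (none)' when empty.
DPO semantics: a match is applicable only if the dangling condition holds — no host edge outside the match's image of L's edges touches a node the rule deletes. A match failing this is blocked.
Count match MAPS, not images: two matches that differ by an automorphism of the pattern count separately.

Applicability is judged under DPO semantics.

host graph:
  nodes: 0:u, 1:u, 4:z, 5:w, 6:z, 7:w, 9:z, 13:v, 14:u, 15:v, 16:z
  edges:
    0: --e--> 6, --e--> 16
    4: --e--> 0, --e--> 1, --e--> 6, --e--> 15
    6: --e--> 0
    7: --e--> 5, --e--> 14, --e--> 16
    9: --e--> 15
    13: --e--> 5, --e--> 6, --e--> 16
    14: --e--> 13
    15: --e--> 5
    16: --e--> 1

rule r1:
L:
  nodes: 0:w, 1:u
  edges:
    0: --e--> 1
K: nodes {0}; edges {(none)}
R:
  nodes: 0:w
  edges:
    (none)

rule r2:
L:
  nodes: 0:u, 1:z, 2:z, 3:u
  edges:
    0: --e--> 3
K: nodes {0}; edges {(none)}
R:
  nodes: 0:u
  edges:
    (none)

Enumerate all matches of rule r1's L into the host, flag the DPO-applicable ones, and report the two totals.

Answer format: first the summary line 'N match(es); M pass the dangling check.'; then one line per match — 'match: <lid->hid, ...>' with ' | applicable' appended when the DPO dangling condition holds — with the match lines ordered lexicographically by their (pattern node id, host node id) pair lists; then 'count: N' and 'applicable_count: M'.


1 match(es); 0 pass the dangling check.
match: 0->7, 1->14
count: 1
applicable_count: 0


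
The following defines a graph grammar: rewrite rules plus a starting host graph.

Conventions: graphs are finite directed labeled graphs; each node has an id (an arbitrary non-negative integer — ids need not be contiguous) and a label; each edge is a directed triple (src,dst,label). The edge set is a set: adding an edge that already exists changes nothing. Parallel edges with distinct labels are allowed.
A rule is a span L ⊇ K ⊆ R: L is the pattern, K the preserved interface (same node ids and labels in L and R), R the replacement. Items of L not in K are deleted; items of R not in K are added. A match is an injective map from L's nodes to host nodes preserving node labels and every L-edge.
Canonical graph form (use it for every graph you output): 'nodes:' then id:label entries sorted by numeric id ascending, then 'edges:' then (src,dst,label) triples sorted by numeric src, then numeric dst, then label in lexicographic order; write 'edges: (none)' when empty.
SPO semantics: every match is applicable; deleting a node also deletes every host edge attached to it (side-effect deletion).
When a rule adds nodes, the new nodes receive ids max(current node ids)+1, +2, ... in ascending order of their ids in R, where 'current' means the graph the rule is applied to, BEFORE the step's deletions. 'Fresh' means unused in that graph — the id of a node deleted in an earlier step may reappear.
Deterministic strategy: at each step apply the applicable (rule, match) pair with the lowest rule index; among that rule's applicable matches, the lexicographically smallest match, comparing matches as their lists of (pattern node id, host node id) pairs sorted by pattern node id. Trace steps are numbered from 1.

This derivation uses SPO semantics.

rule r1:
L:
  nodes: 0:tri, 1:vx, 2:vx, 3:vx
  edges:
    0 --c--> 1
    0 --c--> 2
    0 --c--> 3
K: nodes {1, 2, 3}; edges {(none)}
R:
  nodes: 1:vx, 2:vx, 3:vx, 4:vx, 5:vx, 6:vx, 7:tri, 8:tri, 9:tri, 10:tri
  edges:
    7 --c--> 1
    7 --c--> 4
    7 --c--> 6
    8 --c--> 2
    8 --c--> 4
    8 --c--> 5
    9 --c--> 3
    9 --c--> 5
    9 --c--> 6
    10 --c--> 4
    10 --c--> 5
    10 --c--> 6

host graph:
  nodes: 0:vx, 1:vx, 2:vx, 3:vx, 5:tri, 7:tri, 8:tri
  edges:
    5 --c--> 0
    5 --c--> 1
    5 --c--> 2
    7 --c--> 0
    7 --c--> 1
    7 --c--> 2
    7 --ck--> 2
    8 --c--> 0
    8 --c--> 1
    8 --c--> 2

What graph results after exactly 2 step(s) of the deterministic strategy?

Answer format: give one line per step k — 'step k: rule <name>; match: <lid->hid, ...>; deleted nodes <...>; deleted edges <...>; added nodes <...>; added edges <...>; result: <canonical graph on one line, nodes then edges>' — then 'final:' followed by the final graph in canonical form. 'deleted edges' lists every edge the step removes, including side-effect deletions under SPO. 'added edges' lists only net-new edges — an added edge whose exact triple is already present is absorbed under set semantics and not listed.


step 1: rule r1; match: 0->5, 1->0, 2->1, 3->2; deleted nodes 5; deleted edges (5,0,c); (5,1,c); (5,2,c); added nodes 9, 10, 11, 12, 13, 14, 15; added edges (12,0,c); (12,9,c); (12,11,c); (13,1,c); (13,9,c); (13,10,c); (14,2,c); (14,10,c); (14,11,c); (15,9,c); (15,10,c); (15,11,c); result: nodes: 0:vx, 1:vx, 2:vx, 3:vx, 7:tri, 8:tri, 9:vx, 10:vx, 11:vx, 12:tri, 13:tri, 14:tri, 15:tri edges: (7,0,c); (7,1,c); (7,2,c); (7,2,ck); (8,0,c); (8,1,c); (8,2,c); (12,0,c); (12,9,c); (12,11,c); (13,1,c); (13,9,c); (13,10,c); (14,2,c); (14,10,c); (14,11,c); (15,9,c); (15,10,c); (15,11,c)
step 2: rule r1; match: 0->7, 1->0, 2->1, 3->2; deleted nodes 7; deleted edges (7,0,c); (7,1,c); (7,2,c); (7,2,ck); added nodes 16, 17, 18, 19, 20, 21, 22; added edges (19,0,c); (19,16,c); (19,18,c); (20,1,c); (20,16,c); (20,17,c); (21,2,c); (21,17,c); (21,18,c); (22,16,c); (22,17,c); (22,18,c); result: nodes: 0:vx, 1:vx, 2:vx, 3:vx, 8:tri, 9:vx, 10:vx, 11:vx, 12:tri, 13:tri, 14:tri, 15:tri, 16:vx, 17:vx, 18:vx, 19:tri, 20:tri, 21:tri, 22:tri edges: (8,0,c); (8,1,c); (8,2,c); (12,0,c); (12,9,c); (12,11,c); (13,1,c); (13,9,c); (13,10,c); (14,2,c); (14,10,c); (14,11,c); (15,9,c); (15,10,c); (15,11,c); (19,0,c); (19,16,c); (19,18,c); (20,1,c); (20,16,c); (20,17,c); (21,2,c); (21,17,c); (21,18,c); (22,16,c); (22,17,c); (22,18,c)
final:
nodes: 0:vx, 1:vx, 2:vx, 3:vx, 8:tri, 9:vx, 10:vx, 11:vx, 12:tri, 13:tri, 14:tri, 15:tri, 16:vx, 17:vx, 18:vx, 19:tri, 20:tri, 21:tri, 22:tri
edges: (8,0,c); (8,1,c); (8,2,c); (12,0,c); (12,9,c); (12,11,c); (13,1,c); (13,9,c); (13,10,c); (14,2,c); (14,10,c); (14,11,c); (15,9,c); (15,10,c); (15,11,c); (19,0,c); (19,16,c); (19,18,c); (20,1,c); (20,16,c); (20,17,c); (21,2,c); (21,17,c); (21,18,c); (22,16,c); (22,17,c); (22,18,c)


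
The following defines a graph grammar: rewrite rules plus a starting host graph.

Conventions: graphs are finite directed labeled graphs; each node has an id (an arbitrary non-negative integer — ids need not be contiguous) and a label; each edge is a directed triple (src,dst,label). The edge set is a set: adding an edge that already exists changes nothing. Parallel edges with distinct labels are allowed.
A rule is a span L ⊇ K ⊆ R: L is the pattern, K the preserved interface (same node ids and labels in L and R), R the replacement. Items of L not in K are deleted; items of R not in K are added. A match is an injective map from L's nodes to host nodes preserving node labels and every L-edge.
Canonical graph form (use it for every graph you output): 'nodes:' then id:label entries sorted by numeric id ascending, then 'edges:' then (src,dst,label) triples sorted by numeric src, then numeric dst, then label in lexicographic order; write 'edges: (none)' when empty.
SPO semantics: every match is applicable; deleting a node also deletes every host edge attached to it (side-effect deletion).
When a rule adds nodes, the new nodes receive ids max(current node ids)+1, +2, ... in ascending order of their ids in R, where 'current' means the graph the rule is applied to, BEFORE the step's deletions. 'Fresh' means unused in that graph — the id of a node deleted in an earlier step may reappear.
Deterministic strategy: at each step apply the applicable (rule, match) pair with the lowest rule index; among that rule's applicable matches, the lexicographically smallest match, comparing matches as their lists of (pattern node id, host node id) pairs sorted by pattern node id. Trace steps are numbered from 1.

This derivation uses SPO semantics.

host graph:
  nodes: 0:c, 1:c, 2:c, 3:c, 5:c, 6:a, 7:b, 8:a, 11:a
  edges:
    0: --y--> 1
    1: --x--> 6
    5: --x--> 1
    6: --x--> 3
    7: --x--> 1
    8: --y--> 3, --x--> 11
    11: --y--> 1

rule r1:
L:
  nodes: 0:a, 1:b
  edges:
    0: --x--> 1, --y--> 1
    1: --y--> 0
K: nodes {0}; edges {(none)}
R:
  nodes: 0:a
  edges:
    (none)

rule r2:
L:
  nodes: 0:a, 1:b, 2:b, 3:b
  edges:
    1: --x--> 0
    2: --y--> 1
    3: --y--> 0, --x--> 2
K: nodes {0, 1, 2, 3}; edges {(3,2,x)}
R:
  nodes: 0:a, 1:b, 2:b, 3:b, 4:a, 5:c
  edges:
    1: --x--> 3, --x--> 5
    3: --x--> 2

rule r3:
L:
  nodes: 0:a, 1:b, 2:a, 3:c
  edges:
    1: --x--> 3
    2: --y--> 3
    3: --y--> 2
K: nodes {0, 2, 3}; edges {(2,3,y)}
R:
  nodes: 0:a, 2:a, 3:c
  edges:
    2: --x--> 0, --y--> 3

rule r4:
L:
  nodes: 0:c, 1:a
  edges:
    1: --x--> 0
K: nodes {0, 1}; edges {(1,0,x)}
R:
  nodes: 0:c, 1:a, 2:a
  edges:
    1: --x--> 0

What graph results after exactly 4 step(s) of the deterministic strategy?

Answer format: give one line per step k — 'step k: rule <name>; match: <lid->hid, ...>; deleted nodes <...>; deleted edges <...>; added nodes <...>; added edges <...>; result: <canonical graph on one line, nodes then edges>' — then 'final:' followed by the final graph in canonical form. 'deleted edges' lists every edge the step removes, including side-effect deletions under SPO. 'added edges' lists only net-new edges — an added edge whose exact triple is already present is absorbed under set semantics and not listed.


step 1: rule r4; match: 0->3, 1->6; deleted nodes (none); deleted edges (none); added nodes 12; added edges (none); result: nodes: 0:c, 1:c, 2:c, 3:c, 5:c, 6:a, 7:b, 8:a, 11:a, 12:a edges: (0,1,y); (1,6,x); (5,1,x); (6,3,x); (7,1,x); (8,3,y); (8,11,x); (11,1,y)
step 2: rule r4; match: 0->3, 1->6; deleted nodes (none); deleted edges (none); added nodes 13; added edges (none); result: nodes: 0:c, 1:c, 2:c, 3:c, 5:c, 6:a, 7:b, 8:a, 11:a, 12:a, 13:a edges: (0,1,y); (1,6,x); (5,1,x); (6,3,x); (7,1,x); (8,3,y); (8,11,x); (11,1,y)
step 3: rule r4; match: 0->3, 1->6; deleted nodes (none); deleted edges (none); added nodes 14; added edges (none); result: nodes: 0:c, 1:c, 2:c, 3:c, 5:c, 6:a, 7:b, 8:a, 11:a, 12:a, 13:a, 14:a edges: (0,1,y); (1,6,x); (5,1,x); (6,3,x); (7,1,x); (8,3,y); (8,11,x); (11,1,y)
step 4: rule r4; match: 0->3, 1->6; deleted nodes (none); deleted edges (none); added nodes 15; added edges (none); result: nodes: 0:c, 1:c, 2:c, 3:c, 5:c, 6:a, 7:b, 8:a, 11:a, 12:a, 13:a, 14:a, 15:a edges: (0,1,y); (1,6,x); (5,1,x); (6,3,x); (7,1,x); (8,3,y); (8,11,x); (11,1,y)
final:
nodes: 0:c, 1:c, 2:c, 3:c, 5:c, 6:a, 7:b, 8:a, 11:a, 12:a, 13:a, 14:a, 15:a
edges: (0,1,y); (1,6,x); (5,1,x); (6,3,x); (7,1,x); (8,3,y); (8,11,x); (11,1,y)


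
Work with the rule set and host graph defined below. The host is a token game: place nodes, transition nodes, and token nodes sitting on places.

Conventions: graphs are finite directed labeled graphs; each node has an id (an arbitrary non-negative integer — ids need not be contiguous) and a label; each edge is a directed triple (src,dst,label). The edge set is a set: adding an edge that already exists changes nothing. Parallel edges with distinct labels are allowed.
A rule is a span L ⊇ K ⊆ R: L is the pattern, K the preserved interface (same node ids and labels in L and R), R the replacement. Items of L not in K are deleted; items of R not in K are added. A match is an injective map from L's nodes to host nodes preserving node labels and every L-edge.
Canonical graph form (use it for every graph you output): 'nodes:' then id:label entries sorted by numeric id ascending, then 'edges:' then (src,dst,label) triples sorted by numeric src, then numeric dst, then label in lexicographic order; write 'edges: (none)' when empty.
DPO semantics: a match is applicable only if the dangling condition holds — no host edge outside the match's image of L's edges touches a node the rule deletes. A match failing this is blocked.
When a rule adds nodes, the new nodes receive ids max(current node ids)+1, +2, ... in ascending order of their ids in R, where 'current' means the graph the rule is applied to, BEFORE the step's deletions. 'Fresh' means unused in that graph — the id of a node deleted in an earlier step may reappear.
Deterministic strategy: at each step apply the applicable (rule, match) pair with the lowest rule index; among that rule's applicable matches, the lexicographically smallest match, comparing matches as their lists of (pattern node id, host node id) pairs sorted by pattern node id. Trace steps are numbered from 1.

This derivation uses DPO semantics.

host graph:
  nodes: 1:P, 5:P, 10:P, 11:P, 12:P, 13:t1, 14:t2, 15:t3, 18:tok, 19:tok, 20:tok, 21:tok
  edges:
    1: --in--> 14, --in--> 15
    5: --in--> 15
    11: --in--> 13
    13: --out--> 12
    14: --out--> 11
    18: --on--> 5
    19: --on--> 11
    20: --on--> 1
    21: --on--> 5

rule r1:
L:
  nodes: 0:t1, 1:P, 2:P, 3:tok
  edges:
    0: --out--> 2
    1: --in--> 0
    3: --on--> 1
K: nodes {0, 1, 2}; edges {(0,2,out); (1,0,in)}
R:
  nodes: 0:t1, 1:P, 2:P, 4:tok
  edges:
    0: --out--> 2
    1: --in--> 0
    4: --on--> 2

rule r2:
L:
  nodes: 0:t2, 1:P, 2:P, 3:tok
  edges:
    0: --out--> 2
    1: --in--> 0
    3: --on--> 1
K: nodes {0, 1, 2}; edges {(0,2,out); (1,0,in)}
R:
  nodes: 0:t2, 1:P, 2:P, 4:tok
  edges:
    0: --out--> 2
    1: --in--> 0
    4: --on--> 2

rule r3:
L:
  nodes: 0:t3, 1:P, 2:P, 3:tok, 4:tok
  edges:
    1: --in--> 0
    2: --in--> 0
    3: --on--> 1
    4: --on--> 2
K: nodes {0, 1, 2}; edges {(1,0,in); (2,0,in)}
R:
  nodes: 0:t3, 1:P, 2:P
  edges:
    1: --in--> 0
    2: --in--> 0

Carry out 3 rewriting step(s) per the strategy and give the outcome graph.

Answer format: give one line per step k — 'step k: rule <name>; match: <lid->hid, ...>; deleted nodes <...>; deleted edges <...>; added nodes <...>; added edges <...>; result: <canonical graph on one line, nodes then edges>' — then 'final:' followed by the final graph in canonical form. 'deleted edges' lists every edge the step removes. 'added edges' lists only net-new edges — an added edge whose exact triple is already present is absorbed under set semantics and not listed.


step 1: rule r1; match: 0->13, 1->11, 2->12, 3->19; deleted nodes 19; deleted edges (19,11,on); added nodes 22; added edges (22,12,on); result: nodes: 1:P, 5:P, 10:P, 11:P, 12:P, 13:t1, 14:t2, 15:t3, 18:tok, 20:tok, 21:tok, 22:tok edges: (1,14,in); (1,15,in); (5,15,in); (11,13,in); (13,12,out); (14,11,out); (18,5,on); (20,1,on); (21,5,on); (22,12,on)
step 2: rule r2; match: 0->14, 1->1, 2->11, 3->20; deleted nodes 20; deleted edges (20,1,on); added nodes 23; added edges (23,11,on); result: nodes: 1:P, 5:P, 10:P, 11:P, 12:P, 13:t1, 14:t2, 15:t3, 18:tok, 21:tok, 22:tok, 23:tok edges: (1,14,in); (1,15,in); (5,15,in); (11,13,in); (13,12,out); (14,11,out); (18,5,on); (21,5,on); (22,12,on); (23,11,on)
step 3: rule r1; match: 0->13, 1->11, 2->12, 3->23; deleted nodes 23; deleted edges (23,11,on); added nodes 24; added edges (24,12,on); result: nodes: 1:P, 5:P, 10:P, 11:P, 12:P, 13:t1, 14:t2, 15:t3, 18:tok, 21:tok, 22:tok, 24:tok edges: (1,14,in); (1,15,in); (5,15,in); (11,13,in); (13,12,out); (14,11,out); (18,5,on); (21,5,on); (22,12,on); (24,12,on)
final:
nodes: 1:P, 5:P, 10:P, 11:P, 12:P, 13:t1, 14:t2, 15:t3, 18:tok, 21:tok, 22:tok, 24:tok
edges: (1,14,in); (1,15,in); (5,15,in); (11,13,in); (13,12,out); (14,11,out); (18,5,on); (21,5,on); (22,12,on); (24,12,on)


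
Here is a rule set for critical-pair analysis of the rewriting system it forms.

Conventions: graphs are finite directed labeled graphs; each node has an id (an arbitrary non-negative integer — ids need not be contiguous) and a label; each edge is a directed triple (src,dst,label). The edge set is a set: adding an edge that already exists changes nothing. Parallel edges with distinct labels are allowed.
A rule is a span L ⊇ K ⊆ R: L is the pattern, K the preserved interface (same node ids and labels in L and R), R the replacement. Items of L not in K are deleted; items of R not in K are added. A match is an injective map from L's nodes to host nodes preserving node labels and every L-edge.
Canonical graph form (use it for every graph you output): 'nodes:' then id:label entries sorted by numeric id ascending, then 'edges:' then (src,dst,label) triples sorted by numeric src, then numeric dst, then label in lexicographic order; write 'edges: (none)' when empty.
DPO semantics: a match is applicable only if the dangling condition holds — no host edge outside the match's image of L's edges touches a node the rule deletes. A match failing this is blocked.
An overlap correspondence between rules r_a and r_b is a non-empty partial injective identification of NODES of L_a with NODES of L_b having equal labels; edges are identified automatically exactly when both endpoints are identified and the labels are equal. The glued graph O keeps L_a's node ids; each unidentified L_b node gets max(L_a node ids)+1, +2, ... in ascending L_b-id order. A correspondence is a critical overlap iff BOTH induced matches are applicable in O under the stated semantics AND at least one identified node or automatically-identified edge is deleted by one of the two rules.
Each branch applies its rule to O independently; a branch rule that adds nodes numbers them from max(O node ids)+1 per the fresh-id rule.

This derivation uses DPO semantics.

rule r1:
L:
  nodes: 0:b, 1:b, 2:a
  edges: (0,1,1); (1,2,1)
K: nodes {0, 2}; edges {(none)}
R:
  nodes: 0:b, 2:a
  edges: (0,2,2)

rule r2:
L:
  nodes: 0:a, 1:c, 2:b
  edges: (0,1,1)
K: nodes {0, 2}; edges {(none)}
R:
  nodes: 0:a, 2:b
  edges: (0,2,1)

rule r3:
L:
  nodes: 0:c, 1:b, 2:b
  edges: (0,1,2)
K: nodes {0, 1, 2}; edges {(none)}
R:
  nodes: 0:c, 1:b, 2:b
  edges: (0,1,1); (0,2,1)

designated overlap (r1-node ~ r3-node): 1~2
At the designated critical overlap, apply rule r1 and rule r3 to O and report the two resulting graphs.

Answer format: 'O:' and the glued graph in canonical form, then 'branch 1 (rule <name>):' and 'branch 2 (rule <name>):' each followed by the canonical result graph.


O:
nodes: 0:b, 1:b, 2:a, 3:c, 4:b
edges: (0,1,1); (1,2,1); (3,4,2)
branch 1 (rule r1):
nodes: 0:b, 2:a, 3:c, 4:b
edges: (0,2,2); (3,4,2)
branch 2 (rule r3):
nodes: 0:b, 1:b, 2:a, 3:c, 4:b
edges: (0,1,1); (1,2,1); (3,1,1); (3,4,1)


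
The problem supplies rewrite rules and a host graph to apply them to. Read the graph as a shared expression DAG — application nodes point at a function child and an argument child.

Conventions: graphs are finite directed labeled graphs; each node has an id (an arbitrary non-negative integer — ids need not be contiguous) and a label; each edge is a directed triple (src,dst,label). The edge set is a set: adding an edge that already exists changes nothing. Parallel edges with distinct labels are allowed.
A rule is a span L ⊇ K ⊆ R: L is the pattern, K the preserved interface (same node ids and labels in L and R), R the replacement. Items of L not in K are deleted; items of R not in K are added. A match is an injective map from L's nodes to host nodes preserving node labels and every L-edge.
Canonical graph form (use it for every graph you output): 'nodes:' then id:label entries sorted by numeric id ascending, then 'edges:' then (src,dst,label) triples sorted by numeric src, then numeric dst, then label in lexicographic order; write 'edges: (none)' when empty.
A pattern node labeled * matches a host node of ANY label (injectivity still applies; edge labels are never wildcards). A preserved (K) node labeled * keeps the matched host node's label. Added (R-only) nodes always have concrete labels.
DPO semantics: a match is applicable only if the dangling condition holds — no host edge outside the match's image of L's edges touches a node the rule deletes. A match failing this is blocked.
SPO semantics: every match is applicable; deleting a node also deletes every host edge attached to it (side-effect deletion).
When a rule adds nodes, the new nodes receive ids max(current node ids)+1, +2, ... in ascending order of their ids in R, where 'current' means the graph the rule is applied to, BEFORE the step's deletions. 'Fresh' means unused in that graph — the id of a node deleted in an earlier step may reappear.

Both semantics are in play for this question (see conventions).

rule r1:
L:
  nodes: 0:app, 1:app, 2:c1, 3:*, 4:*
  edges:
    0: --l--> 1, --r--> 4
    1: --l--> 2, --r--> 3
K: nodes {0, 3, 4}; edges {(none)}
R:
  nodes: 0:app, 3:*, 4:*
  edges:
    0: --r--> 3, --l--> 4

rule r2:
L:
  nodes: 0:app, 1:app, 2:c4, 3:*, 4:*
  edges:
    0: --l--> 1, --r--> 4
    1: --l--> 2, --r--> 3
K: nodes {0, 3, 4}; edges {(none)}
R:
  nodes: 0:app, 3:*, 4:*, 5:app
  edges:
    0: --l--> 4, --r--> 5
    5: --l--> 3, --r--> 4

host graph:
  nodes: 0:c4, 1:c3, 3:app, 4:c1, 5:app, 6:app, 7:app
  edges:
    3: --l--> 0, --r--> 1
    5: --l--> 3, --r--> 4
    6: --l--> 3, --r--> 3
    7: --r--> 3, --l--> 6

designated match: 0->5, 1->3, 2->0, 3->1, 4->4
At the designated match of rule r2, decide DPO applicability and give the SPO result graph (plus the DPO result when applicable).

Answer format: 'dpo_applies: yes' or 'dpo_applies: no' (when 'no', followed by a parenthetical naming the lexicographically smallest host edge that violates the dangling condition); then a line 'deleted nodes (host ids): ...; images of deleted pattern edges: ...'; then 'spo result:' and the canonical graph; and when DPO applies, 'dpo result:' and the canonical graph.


dpo_applies: no
(the rule deletes node 3, which keeps host edge (6,3,l) outside the match image — the dangling condition fails, DPO blocks; SPO proceeds and side-deletes such edges)
deleted nodes (host ids): 0, 3; images of deleted pattern edges: (3,0,l); (3,1,r); (5,3,l); (5,4,r)
spo result:
nodes: 1:c3, 4:c1, 5:app, 6:app, 7:app, 8:app
edges: (5,4,l); (5,8,r); (7,6,l); (8,1,l); (8,4,r)


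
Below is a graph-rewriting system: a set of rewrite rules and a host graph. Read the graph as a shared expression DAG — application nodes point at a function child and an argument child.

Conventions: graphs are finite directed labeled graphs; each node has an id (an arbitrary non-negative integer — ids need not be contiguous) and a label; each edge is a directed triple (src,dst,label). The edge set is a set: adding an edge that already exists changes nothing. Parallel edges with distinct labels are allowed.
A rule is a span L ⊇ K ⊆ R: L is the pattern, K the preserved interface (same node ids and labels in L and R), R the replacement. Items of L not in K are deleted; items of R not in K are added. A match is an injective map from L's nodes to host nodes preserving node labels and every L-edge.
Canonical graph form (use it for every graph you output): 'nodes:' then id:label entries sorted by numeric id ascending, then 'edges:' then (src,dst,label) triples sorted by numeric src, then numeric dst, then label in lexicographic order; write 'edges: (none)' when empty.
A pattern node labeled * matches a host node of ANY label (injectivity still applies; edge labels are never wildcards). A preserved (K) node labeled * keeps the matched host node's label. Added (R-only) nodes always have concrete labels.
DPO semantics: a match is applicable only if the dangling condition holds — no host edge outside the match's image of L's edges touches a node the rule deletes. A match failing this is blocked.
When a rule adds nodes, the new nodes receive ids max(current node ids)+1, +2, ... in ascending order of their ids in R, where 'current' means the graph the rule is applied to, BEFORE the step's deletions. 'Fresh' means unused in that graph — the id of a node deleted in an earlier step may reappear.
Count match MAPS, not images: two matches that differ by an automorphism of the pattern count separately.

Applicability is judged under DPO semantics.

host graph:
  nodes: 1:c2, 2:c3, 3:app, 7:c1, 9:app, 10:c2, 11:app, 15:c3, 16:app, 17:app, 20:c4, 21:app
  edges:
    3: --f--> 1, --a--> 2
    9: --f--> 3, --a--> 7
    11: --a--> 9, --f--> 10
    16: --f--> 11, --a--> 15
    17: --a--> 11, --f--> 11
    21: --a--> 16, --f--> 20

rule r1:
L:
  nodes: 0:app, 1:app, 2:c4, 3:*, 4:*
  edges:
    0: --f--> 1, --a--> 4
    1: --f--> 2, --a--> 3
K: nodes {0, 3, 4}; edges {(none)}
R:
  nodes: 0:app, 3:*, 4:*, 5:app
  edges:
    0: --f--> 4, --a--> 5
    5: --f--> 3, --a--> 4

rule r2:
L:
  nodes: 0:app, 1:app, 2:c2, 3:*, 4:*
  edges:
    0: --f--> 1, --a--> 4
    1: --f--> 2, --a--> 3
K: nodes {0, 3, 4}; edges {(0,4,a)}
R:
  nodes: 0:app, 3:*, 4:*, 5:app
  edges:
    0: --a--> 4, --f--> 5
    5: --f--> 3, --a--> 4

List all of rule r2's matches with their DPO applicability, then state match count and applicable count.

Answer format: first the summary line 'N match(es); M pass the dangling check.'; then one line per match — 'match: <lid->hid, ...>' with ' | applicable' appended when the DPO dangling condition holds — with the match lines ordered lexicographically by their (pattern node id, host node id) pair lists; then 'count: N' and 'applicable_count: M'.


2 match(es); 1 pass the dangling check.
match: 0->9, 1->3, 2->1, 3->2, 4->7 | applicable
match: 0->16, 1->11, 2->10, 3->9, 4->15
count: 2
applicable_count: 1


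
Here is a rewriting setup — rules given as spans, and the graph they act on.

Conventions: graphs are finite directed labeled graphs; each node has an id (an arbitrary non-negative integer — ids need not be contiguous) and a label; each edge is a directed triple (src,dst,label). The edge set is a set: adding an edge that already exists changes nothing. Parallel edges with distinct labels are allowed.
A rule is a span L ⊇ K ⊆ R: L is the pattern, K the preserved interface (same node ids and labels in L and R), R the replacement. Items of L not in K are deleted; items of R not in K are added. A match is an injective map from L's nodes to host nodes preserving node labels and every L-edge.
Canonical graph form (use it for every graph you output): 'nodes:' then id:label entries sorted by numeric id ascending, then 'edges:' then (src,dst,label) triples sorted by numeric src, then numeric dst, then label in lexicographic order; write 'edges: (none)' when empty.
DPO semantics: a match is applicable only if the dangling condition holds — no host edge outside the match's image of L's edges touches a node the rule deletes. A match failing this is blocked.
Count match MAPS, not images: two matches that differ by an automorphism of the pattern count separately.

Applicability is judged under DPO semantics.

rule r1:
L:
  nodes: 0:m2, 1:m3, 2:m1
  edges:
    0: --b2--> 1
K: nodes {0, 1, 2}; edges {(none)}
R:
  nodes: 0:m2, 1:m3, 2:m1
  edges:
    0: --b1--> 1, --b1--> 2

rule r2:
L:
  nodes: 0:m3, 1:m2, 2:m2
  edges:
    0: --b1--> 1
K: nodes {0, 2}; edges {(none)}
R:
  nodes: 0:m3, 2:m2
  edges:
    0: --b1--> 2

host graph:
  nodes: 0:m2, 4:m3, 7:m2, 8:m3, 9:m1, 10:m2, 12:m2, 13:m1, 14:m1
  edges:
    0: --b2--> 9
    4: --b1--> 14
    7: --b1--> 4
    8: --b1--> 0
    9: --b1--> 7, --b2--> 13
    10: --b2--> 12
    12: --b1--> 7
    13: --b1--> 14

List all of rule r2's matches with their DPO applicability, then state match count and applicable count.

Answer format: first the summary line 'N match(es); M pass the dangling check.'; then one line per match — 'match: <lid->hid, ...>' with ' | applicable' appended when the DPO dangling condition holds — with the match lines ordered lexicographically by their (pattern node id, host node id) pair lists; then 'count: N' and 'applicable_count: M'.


3 match(es); 0 pass the dangling check.
match: 0->8, 1->0, 2->7
match: 0->8, 1->0, 2->10
match: 0->8, 1->0, 2->12
count: 3
applicable_count: 0


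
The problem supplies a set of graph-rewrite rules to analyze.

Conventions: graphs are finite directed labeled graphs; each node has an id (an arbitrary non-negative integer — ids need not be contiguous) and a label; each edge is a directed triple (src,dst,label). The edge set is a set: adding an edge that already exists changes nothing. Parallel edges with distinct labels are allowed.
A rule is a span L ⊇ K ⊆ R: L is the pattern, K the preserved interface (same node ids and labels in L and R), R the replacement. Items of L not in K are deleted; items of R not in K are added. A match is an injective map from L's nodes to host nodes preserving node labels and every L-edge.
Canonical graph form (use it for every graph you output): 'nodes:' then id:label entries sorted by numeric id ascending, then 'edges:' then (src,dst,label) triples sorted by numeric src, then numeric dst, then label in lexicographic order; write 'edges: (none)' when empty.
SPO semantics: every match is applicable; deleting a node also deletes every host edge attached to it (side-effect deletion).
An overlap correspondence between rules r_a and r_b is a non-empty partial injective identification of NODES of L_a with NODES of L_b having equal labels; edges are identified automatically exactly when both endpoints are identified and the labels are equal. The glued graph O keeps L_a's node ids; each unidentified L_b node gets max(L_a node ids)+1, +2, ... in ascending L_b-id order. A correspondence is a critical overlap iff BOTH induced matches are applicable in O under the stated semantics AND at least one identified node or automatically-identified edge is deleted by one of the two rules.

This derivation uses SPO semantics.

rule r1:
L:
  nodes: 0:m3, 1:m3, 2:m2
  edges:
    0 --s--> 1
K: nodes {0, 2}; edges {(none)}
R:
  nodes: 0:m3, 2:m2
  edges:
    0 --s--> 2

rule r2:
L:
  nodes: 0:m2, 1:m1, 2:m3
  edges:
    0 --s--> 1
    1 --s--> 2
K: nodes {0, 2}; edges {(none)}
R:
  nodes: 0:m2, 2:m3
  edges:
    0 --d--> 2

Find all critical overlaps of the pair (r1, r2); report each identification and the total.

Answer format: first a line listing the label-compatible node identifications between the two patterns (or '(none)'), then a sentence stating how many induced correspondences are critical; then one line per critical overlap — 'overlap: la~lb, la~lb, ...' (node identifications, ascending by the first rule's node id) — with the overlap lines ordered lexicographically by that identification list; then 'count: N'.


label-compatible node identifications between L(r1) and L(r2): 0~2, 1~2, 2~0
2 of the induced correspondences are critical overlaps of r1 and r2.
overlap: 1~2
overlap: 1~2, 2~0
count: 2


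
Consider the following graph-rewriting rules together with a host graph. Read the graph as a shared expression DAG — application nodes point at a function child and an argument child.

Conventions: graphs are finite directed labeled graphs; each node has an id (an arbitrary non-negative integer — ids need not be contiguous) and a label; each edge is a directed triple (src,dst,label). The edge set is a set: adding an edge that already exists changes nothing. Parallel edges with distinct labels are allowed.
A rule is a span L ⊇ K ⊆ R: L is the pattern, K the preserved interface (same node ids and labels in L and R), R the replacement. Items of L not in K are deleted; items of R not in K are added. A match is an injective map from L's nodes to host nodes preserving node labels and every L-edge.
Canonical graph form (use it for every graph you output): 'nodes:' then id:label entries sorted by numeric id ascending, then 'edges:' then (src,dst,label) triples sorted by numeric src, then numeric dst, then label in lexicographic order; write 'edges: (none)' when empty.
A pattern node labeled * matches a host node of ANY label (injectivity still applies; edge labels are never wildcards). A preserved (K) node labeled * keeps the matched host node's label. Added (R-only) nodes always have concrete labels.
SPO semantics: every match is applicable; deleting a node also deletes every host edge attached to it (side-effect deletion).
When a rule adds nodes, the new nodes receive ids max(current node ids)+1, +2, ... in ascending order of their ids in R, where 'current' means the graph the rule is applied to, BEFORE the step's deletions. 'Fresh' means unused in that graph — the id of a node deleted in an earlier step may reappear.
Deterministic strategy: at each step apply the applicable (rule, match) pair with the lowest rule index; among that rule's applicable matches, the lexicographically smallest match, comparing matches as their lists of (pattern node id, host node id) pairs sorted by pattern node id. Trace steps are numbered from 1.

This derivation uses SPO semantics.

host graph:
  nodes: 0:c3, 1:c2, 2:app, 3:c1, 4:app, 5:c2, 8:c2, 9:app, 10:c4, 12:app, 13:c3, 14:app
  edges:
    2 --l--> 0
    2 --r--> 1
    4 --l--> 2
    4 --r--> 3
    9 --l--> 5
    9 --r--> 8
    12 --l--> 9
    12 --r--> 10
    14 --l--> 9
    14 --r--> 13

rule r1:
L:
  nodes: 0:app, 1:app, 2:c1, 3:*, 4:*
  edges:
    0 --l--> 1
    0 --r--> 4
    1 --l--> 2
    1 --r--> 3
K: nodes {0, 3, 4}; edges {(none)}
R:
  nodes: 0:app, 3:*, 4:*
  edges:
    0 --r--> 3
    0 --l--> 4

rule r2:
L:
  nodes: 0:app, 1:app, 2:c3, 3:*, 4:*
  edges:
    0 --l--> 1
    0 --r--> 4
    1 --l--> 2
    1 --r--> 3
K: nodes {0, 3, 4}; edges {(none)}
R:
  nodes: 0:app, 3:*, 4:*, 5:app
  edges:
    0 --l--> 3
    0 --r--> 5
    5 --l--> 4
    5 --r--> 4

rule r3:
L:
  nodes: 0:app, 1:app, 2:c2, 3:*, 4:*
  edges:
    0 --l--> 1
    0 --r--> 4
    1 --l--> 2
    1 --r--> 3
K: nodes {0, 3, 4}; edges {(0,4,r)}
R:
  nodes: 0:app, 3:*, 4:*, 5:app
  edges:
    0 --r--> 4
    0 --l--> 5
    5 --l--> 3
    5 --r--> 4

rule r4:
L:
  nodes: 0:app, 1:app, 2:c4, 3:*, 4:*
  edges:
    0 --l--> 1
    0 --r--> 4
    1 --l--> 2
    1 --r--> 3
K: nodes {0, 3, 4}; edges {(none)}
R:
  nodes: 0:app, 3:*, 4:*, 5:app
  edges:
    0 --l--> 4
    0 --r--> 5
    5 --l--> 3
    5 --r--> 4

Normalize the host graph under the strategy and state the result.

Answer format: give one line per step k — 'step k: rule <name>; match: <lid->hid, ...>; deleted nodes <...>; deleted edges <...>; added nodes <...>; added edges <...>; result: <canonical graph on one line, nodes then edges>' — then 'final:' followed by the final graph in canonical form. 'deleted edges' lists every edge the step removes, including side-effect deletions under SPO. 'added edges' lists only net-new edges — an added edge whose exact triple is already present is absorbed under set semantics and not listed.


step 1: rule r2; match: 0->4, 1->2, 2->0, 3->1, 4->3; deleted nodes 0, 2; deleted edges (2,0,l); (2,1,r); (4,2,l); (4,3,r); added nodes 15; added edges (4,1,l); (4,15,r); (15,3,l); (15,3,r); result: nodes: 1:c2, 3:c1, 4:app, 5:c2, 8:c2, 9:app, 10:c4, 12:app, 13:c3, 14:app, 15:app edges: (4,1,l); (4,15,r); (9,5,l); (9,8,r); (12,9,l); (12,10,r); (14,9,l); (14,13,r); (15,3,l); (15,3,r)
step 2: rule r3; match: 0->12, 1->9, 2->5, 3->8, 4->10; deleted nodes 5, 9; deleted edges (9,5,l); (9,8,r); (12,9,l); (14,9,l); added nodes 16; added edges (12,16,l); (16,8,l); (16,10,r); result: nodes: 1:c2, 3:c1, 4:app, 8:c2, 10:c4, 12:app, 13:c3, 14:app, 15:app, 16:app edges: (4,1,l); (4,15,r); (12,10,r); (12,16,l); (14,13,r); (15,3,l); (15,3,r); (16,8,l); (16,10,r)
final:
nodes: 1:c2, 3:c1, 4:app, 8:c2, 10:c4, 12:app, 13:c3, 14:app, 15:app, 16:app
edges: (4,1,l); (4,15,r); (12,10,r); (12,16,l); (14,13,r); (15,3,l); (15,3,r); (16,8,l); (16,10,r)


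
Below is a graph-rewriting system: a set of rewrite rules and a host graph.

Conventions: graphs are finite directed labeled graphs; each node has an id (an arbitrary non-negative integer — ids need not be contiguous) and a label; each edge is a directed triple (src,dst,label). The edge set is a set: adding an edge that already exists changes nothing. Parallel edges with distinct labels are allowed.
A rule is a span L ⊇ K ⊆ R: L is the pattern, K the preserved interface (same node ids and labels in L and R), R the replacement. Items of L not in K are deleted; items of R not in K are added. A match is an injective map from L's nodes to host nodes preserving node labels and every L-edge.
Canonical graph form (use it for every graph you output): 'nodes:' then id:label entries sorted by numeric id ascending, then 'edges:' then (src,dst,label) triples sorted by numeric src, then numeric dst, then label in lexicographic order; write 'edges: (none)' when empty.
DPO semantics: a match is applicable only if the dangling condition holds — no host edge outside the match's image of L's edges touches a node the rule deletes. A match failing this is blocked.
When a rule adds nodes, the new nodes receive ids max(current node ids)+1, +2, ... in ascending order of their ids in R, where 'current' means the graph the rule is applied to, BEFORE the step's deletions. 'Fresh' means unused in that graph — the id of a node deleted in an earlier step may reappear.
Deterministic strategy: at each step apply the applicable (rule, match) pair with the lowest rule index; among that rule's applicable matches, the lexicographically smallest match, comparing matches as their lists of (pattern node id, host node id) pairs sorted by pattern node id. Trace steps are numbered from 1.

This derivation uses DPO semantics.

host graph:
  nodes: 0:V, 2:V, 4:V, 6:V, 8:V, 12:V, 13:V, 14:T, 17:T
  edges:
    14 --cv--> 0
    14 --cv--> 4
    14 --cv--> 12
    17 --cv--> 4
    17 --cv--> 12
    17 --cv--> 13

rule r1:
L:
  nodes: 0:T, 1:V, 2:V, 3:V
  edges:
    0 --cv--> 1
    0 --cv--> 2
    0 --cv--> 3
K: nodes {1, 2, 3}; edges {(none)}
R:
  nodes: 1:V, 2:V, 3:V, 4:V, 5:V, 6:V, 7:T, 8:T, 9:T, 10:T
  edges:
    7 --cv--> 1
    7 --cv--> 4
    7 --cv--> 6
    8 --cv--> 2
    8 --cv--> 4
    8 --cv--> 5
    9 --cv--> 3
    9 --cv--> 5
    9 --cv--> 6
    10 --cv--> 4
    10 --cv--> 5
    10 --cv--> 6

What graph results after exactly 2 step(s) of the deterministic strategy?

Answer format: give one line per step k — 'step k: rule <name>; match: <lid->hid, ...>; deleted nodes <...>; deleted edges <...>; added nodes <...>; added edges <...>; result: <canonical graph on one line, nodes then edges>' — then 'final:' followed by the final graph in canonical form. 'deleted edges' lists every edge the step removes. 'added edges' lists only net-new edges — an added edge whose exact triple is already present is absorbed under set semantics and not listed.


step 1: rule r1; match: 0->14, 1->0, 2->4, 3->12; deleted nodes 14; deleted edges (14,0,cv); (14,4,cv); (14,12,cv); added nodes 18, 19, 20, 21, 22, 23, 24; added edges (21,0,cv); (21,18,cv); (21,20,cv); (22,4,cv); (22,18,cv); (22,19,cv); (23,12,cv); (23,19,cv); (23,20,cv); (24,18,cv); (24,19,cv); (24,20,cv); result: nodes: 0:V, 2:V, 4:V, 6:V, 8:V, 12:V, 13:V, 17:T, 18:V, 19:V, 20:V, 21:T, 22:T, 23:T, 24:T edges: (17,4,cv); (17,12,cv); (17,13,cv); (21,0,cv); (21,18,cv); (21,20,cv); (22,4,cv); (22,18,cv); (22,19,cv); (23,12,cv); (23,19,cv); (23,20,cv); (24,18,cv); (24,19,cv); (24,20,cv)
step 2: rule r1; match: 0->17, 1->4, 2->12, 3->13; deleted nodes 17; deleted edges (17,4,cv); (17,12,cv); (17,13,cv); added nodes 25, 26, 27, 28, 29, 30, 31; added edges (28,4,cv); (28,25,cv); (28,27,cv); (29,12,cv); (29,25,cv); (29,26,cv); (30,13,cv); (30,26,cv); (30,27,cv); (31,25,cv); (31,26,cv); (31,27,cv); result: nodes: 0:V, 2:V, 4:V, 6:V, 8:V, 12:V, 13:V, 18:V, 19:V, 20:V, 21:T, 22:T, 23:T, 24:T, 25:V, 26:V, 27:V, 28:T, 29:T, 30:T, 31:T edges: (21,0,cv); (21,18,cv); (21,20,cv); (22,4,cv); (22,18,cv); (22,19,cv); (23,12,cv); (23,19,cv); (23,20,cv); (24,18,cv); (24,19,cv); (24,20,cv); (28,4,cv); (28,25,cv); (28,27,cv); (29,12,cv); (29,25,cv); (29,26,cv); (30,13,cv); (30,26,cv); (30,27,cv); (31,25,cv); (31,26,cv); (31,27,cv)
final:
nodes: 0:V, 2:V, 4:V, 6:V, 8:V, 12:V, 13:V, 18:V, 19:V, 20:V, 21:T, 22:T, 23:T, 24:T, 25:V, 26:V, 27:V, 28:T, 29:T, 30:T, 31:T
edges: (21,0,cv); (21,18,cv); (21,20,cv); (22,4,cv); (22,18,cv); (22,19,cv); (23,12,cv); (23,19,cv); (23,20,cv); (24,18,cv); (24,19,cv); (24,20,cv); (28,4,cv); (28,25,cv); (28,27,cv); (29,12,cv); (29,25,cv); (29,26,cv); (30,13,cv); (30,26,cv); (30,27,cv); (31,25,cv); (31,26,cv); (31,27,cv)
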